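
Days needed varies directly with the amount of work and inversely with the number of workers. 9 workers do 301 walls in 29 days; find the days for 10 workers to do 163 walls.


Days ∝ work / workers, so d₂ = d₁ × (m₁/m₂) × (w₂/w₁)
Workers factor (inverse): 9/10 = 0.9000
Work factor (direct): 163/301 ≈ 0.5415
d₂ = 29 × 9/10 × 163/301 = (29 × 9 × 163) / (10 × 301) = 42543/3010
≈ 14.13 days

14.13 days


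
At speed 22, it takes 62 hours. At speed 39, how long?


Inverse proportion: x × y = constant
k = 22 × 62 = 1364
y₂ = k / 39 = 1364 / 39
= 34.97

34.97


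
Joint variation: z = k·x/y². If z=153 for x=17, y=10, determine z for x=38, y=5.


z = k·x/y²
Solve for k using the known point: k = z·y²/x = 153×100/17 = 15300/17 = 900.0000
Now evaluate at x=38, y=5:
z = k × 38 / 25 = (15300 × 38) / (17 × 25) = 581400/425
= 1368.0000

1368.0000


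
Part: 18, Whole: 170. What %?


Percentage = (part / whole) × 100
= (18 / 170) × 100
≈ 10.59%

10.59%


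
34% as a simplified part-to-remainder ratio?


34% means 34 parts out of 100; remainder = 66
Part : remainder = 34:66
GCD = 2
= 17:33

17:33


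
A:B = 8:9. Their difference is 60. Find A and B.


Let A = 8k, B = 9k.
9k - 8k = 60
1k = 60 → k = 60/1 = 60
A = 8×60 = 480, B = 9×60 = 540
= A = 480, B = 540

A = 480, B = 540


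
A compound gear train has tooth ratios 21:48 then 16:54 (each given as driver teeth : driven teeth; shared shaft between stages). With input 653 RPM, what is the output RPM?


Stage 1: RPM_B = RPM_A × t_A/t_B = 653 × 21/48 = 13713/48 ≈ 285.69
B and C share a shaft → RPM_C = RPM_B
Stage 2: RPM_D = RPM_C × t_C/t_D = RPM_A × (t_A×t_C)/(t_B×t_D)
Overall ratio = (21×16)/(48×54) = 336/2592
RPM_D = 653 × 336/2592 = 219408/2592
≈ 84.65 RPM

84.65 RPM


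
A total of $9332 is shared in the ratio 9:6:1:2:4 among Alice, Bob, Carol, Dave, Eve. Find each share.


Total parts = 9 + 6 + 1 + 2 + 4 = 22
Alice: 9332 × 9/22 = 3817.64
Bob: 9332 × 6/22 = 2545.09
Carol: 9332 × 1/22 = 424.18
Dave: 9332 × 2/22 = 848.36
Eve: 9332 × 4/22 = 1696.73
= Alice: $3817.64, Bob: $2545.09, Carol: $424.18, Dave: $848.36, Eve: $1696.73

Alice: $3817.64, Bob: $2545.09, Carol: $424.18, Dave: $848.36, Eve: $1696.73


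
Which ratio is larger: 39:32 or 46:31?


39/32 = 1.2188
46/31 = 1.4839
1.2188 < 1.4839, so 39:32 is less
= 46:31

46:31


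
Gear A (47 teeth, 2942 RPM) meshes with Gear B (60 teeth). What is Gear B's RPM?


Gear ratio = 47:60 = 47:60
RPM_B = RPM_A × (teeth_A / teeth_B)
= 2942 × (47/60)
= 2304.6 RPM

2304.6 RPM


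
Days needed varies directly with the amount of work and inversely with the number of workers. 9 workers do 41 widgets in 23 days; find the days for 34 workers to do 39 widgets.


Days ∝ work / workers, so d₂ = d₁ × (m₁/m₂) × (w₂/w₁)
Workers factor (inverse): 9/34 ≈ 0.2647
Work factor (direct): 39/41 ≈ 0.9512
d₂ = 23 × 9/34 × 39/41 = (23 × 9 × 39) / (34 × 41) = 8073/1394
≈ 5.79 days

5.79 days


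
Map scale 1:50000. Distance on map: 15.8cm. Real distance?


Real distance = map distance × scale
= 15.8cm × 50000
= 790000 cm = 7900.0 m
= 7.900 km

7.900 km


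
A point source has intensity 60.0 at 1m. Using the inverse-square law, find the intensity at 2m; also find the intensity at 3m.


I₁d₁² = I₂d₂²
I at 2m = 60.0 × (1/2)² = 60.0 × 1/4 = 60/4 = 15.0000
I at 3m = 60.0 × (1/3)² = 60.0 × 1/9 = 60/9 ≈ 6.6667
= 15.0000 and 6.6667

15.0000 and 6.6667


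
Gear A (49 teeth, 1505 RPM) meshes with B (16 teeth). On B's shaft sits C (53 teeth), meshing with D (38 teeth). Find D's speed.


Stage 1: RPM_B = RPM_A × t_A/t_B = 1505 × 49/16 = 73745/16 ≈ 4609.06
B and C share a shaft → RPM_C = RPM_B
Stage 2: RPM_D = RPM_C × t_C/t_D = RPM_A × (t_A×t_C)/(t_B×t_D)
Overall ratio = (49×53)/(16×38) = 2597/608
RPM_D = 1505 × 2597/608 = 3908485/608
≈ 6428.43 RPM

6428.43 RPM


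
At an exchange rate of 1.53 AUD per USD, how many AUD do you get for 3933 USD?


Amount × rate = 3933 × 1.53
= 6017.49 AUD

6017.49 AUD


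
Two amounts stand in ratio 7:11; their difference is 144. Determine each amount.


Let A = 7k, B = 11k.
11k - 7k = 144
4k = 144 → k = 144/4 = 36
A = 7×36 = 252, B = 11×36 = 396
= A = 252, B = 396

A = 252, B = 396


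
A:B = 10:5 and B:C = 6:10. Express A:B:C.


Match B: multiply A:B by 6 → 60:30
Multiply B:C by 5 → 30:50
Combined: 60:30:50
GCD = 10
= 6:3:5

6:3:5


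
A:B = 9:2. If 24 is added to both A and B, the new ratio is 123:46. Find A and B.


Let A = 9k, B = 2k.
(9k + 24) / (2k + 24) = 123/46
Cross-multiply: 46(9k + 24) = 123(2k + 24)
414k + 1104 = 246k + 2952
414k - 246k = 2952 - 1104
168k = 1848
k = 1848/168 = 11
A = 9×11 = 99, B = 2×11 = 22
= A = 99, B = 22

A = 99, B = 22


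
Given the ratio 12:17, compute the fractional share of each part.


Total parts = 12 + 17 = 29
First part: 12/29 = 12/29
Second part: 17/29 = 17/29
= 12/29 and 17/29

12/29 and 17/29


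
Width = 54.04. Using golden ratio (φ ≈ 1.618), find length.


φ = (1 + √5) / 2 ≈ 1.618
Length = width × φ = 54.04 × 1.618 = 87.43672
≈ 87.44

87.44


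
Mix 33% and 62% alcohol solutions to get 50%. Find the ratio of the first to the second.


Let x parts of 33% mix with y parts of 62%.
33x + 62y = 50(x + y)
33x + 62y = 50x + 50y
x(33 - 50) = y(50 - 62)
x/y = (62 - 50)/(50 - 33) = 12/17
Simplify: 12:17
= 12:17

12:17


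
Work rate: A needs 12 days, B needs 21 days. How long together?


Rate of A = 1/12 per day
Rate of B = 1/21 per day
Combined rate = 1/12 + 1/21 = 33/252 ≈ 0.1310 per day
Days = 1 / combined rate = 252/33
≈ 7.64 days

7.64 days


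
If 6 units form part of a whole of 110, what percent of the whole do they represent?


Percentage = (part / whole) × 100
= (6 / 110) × 100
≈ 5.45%

5.45%


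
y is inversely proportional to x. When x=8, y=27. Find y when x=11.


Inverse proportion: x × y = constant
k = 8 × 27 = 216
y₂ = k / 11 = 216 / 11
= 19.64

19.64


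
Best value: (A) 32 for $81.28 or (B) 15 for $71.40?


Deal A: $81.28/32 = $2.5400/unit
Deal B: $71.40/15 = $4.7600/unit
A is cheaper per unit
= Deal A

Deal A


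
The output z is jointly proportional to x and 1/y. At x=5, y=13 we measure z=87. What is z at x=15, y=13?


z = k·x/y
Solve for k using the known point: k = z·y/x = 87×13/5 = 1131/5 = 226.2000
Now evaluate at x=15, y=13:
z = k × 15 / 13 = (1131 × 15) / (5 × 13) = 16965/65
= 261.0000

261.0000


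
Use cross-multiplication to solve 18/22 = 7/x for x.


Cross multiply: 18 × x = 22 × 7
18x = 154
x = 154 / 18
= 8.56

8.56


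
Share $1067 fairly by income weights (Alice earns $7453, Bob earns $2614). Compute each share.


Total income = 7453 + 2614 = $10067
Alice: $1067 × 7453/10067 = $789.94
Bob: $1067 × 2614/10067 = $277.06
= Alice: $789.94, Bob: $277.06

Alice: $789.94, Bob: $277.06


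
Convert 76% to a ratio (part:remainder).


76% means 76 parts out of 100; remainder = 24
Part : remainder = 76:24
GCD = 4
= 19:6

19:6


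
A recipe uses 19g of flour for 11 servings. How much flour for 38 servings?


Direct proportion: y/x = constant
k = 19/11 ≈ 1.7273
y₂ = k × 38 = 19 × 38 / 11 = 722/11
≈ 65.64

65.64


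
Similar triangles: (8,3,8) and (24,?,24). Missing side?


Scale factor = 24/8 = 3
Missing side = 3 × 3
= 9.0

9.0


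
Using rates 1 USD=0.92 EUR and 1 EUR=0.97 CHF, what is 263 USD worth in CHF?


Step 1: 263 USD × 0.92 = 241.96 EUR
Step 2: 241.96 EUR × 0.97 = 234.70 CHF
Implied rate USD→CHF = 0.92 × 0.97 = 0.8924
= 234.70 CHF

234.70 CHF


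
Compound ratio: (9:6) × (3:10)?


Compound ratio = (9×3) : (6×10)
= 27:60
GCD = 3
= 9:20

9:20


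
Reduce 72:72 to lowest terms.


GCD(72, 72) = 72
72/72 : 72/72
= 1:1

1:1


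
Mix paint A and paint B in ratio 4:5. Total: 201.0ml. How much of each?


Total parts = 4 + 5 = 9
paint A: 201.0 × 4/9 = 89.3ml
paint B: 201.0 × 5/9 = 111.7ml
= 89.3ml and 111.7ml

89.3ml and 111.7ml


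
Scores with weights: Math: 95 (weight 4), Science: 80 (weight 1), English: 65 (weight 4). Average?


Numerator = 95×4 + 80×1 + 65×4
= 380 + 80 + 260
= 720
Total weight = 9
Weighted avg = 720/9
= 80.00

80.00


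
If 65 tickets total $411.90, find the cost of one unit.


Unit rate = total / quantity
= 411.90 / 65
= $6.34 per unit

$6.34 per unit


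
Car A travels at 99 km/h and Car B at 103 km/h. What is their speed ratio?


Ratio = 99:103
GCD = 1
Simplified = 99:103
Time ratio (same distance) = 103:99
Speed ratio = 99:103

99:103


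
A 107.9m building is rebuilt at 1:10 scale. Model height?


Model size = real / scale
= 107.9 / 10
= 10.7900 m

10.7900 m


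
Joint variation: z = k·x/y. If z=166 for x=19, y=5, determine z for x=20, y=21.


z = k·x/y
Solve for k using the known point: k = z·y/x = 166×5/19 = 830/19 ≈ 43.6842
Now evaluate at x=20, y=21:
z = k × 20 / 21 = (830 × 20) / (19 × 21) = 16600/399
≈ 41.6040

41.6040


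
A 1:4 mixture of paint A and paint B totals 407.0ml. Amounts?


Total parts = 1 + 4 = 5
paint A: 407.0 × 1/5 = 81.4ml
paint B: 407.0 × 4/5 = 325.6ml
= 81.4ml and 325.6ml

81.4ml and 325.6ml


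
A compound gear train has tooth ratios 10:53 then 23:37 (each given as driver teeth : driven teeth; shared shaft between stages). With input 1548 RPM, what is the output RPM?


Stage 1: RPM_B = RPM_A × t_A/t_B = 1548 × 10/53 = 15480/53 ≈ 292.08
B and C share a shaft → RPM_C = RPM_B
Stage 2: RPM_D = RPM_C × t_C/t_D = RPM_A × (t_A×t_C)/(t_B×t_D)
Overall ratio = (10×23)/(53×37) = 230/1961
RPM_D = 1548 × 230/1961 = 356040/1961
≈ 181.56 RPM

181.56 RPM


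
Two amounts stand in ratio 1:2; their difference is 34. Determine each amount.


Let A = 1k, B = 2k.
2k - 1k = 34
1k = 34 → k = 34/1 = 34
A = 1×34 = 34, B = 2×34 = 68
= A = 34, B = 68

A = 34, B = 68


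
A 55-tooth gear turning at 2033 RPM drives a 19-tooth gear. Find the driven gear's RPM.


Gear ratio = 55:19 = 55:19
RPM_B = RPM_A × (teeth_A / teeth_B)
= 2033 × (55/19)
= 5885.0 RPM

5885.0 RPM


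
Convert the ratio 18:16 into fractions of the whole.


Total parts = 18 + 16 = 34
First part: 18/34 = 9/17
Second part: 16/34 = 8/17
= 9/17 and 8/17

9/17 and 8/17


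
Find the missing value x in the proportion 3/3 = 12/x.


Cross multiply: 3 × x = 3 × 12
3x = 36
x = 36 / 3
= 12.00

12.00


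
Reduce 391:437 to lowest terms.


GCD(391, 437) = 23
391/23 : 437/23
= 17:19

17:19


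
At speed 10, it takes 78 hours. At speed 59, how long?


Inverse proportion: x × y = constant
k = 10 × 78 = 780
y₂ = k / 59 = 780 / 59
= 13.22

13.22


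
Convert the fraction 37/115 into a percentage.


Percentage = (part / whole) × 100
= (37 / 115) × 100
≈ 32.17%

32.17%


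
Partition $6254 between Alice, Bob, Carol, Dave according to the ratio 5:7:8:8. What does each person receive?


Total parts = 5 + 7 + 8 + 8 = 28
Alice: 6254 × 5/28 = 1116.79
Bob: 6254 × 7/28 = 1563.50
Carol: 6254 × 8/28 = 1786.86
Dave: 6254 × 8/28 = 1786.86
= Alice: $1116.79, Bob: $1563.50, Carol: $1786.86, Dave: $1786.86

Alice: $1116.79, Bob: $1563.50, Carol: $1786.86, Dave: $1786.86


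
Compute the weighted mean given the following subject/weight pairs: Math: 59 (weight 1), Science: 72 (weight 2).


Numerator = 59×1 + 72×2
= 59 + 144
= 203
Total weight = 3
Weighted avg = 203/3
= 67.67

67.67


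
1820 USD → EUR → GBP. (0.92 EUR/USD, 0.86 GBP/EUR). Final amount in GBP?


Step 1: 1820 USD × 0.92 = 1674.40 EUR
Step 2: 1674.40 EUR × 0.86 = 1439.98 GBP
Implied rate USD→GBP = 0.92 × 0.86 = 0.7912
= 1439.98 GBP

1439.98 GBP


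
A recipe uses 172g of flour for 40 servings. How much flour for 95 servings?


Direct proportion: y/x = constant
k = 172/40 = 4.3000
y₂ = k × 95 = 172 × 95 / 40 = 16340/40
= 408.50

408.50


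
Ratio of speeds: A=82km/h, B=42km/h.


Ratio = 82:42
GCD = 2
Simplified = 41:21
Time ratio (same distance) = 21:41
Speed ratio = 41:21

41:21


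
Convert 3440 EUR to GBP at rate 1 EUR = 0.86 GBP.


Amount × rate = 3440 × 0.86
= 2958.40 GBP

2958.40 GBP


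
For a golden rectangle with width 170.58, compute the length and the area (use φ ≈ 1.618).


φ = (1 + √5) / 2 ≈ 1.618
Length = width × φ = 170.58 × 1.618 = 275.99844
≈ 276.00
Area = width × length = 170.58 × 275.99844 = 47079.8138952 ≈ 47079.81
= Length: 276.00, Area: 47079.81

Length: 276.00, Area: 47079.81


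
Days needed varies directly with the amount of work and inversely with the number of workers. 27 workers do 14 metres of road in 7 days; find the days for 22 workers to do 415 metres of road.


Days ∝ work / workers, so d₂ = d₁ × (m₁/m₂) × (w₂/w₁)
Workers factor (inverse): 27/22 ≈ 1.2273
Work factor (direct): 415/14 ≈ 29.6429
d₂ = 7 × 27/22 × 415/14 = (7 × 27 × 415) / (22 × 14) = 78435/308
≈ 254.66 days

254.66 days


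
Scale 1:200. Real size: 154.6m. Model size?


Model size = real / scale
= 154.6 / 200
= 0.7730 m

0.7730 m


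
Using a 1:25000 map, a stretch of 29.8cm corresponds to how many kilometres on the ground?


Real distance = map distance × scale
= 29.8cm × 25000
= 745000 cm = 7450.0 m
= 7.450 km

7.450 km


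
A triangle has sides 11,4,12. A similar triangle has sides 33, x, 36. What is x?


Scale factor = 33/11 = 3
Missing side = 4 × 3
= 12.0

12.0


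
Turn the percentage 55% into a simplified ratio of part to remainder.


55% means 55 parts out of 100; remainder = 45
Part : remainder = 55:45
GCD = 5
= 11:9

11:9


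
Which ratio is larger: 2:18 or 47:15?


2/18 = 0.1111
47/15 = 3.1333
0.1111 < 3.1333, so 2:18 is less
= 47:15

47:15


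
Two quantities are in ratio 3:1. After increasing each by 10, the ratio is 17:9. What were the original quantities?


Let A = 3k, B = 1k.
(3k + 10) / (1k + 10) = 17/9
Cross-multiply: 9(3k + 10) = 17(1k + 10)
27k + 90 = 17k + 170
27k - 17k = 170 - 90
10k = 80
k = 80/10 = 8
A = 3×8 = 24, B = 1×8 = 8
= A = 24, B = 8

A = 24, B = 8


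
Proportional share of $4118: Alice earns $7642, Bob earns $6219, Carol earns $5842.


Total income = 7642 + 6219 + 5842 = $19703
Alice: $4118 × 7642/19703 = $1597.21
Bob: $4118 × 6219/19703 = $1299.79
Carol: $4118 × 5842/19703 = $1221.00
= Alice: $1597.21, Bob: $1299.79, Carol: $1221.00

Alice: $1597.21, Bob: $1299.79, Carol: $1221.00


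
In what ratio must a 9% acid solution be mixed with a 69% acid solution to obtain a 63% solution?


Let x parts of 9% mix with y parts of 69%.
9x + 69y = 63(x + y)
9x + 69y = 63x + 63y
x(9 - 63) = y(63 - 69)
x/y = (69 - 63)/(63 - 9) = 6/54
Simplify: 1:9
= 1:9

1:9


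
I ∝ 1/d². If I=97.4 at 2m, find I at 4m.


I₁d₁² = I₂d₂²
I₂ = I₁ × (d₁/d₂)²
= 97.4 × (2/4)²
= 97.4 × 4/16
= 389.6/16
= 24.3500

24.3500


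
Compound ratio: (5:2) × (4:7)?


Compound ratio = (5×4) : (2×7)
= 20:14
GCD = 2
= 10:7

10:7


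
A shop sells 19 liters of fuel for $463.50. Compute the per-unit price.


Unit rate = total / quantity
= 463.50 / 19
= $24.39 per unit

$24.39 per unit


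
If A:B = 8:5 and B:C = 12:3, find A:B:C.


Match B: multiply A:B by 12 → 96:60
Multiply B:C by 5 → 60:15
Combined: 96:60:15
GCD = 3
= 32:20:5

32:20:5


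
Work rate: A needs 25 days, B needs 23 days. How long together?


Rate of A = 1/25 per day
Rate of B = 1/23 per day
Combined rate = 1/25 + 1/23 = 48/575 ≈ 0.0835 per day
Days = 1 / combined rate = 575/48
≈ 11.98 days

11.98 days


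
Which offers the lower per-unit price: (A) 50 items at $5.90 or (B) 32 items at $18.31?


Deal A: $5.90/50 = $0.1180/unit
Deal B: $18.31/32 = $0.5722/unit
A is cheaper per unit
= Deal A

Deal A


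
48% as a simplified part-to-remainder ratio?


48% means 48 parts out of 100; remainder = 52
Part : remainder = 48:52
GCD = 4
= 12:13

12:13


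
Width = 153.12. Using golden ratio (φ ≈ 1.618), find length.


φ = (1 + √5) / 2 ≈ 1.618
Length = width × φ = 153.12 × 1.618 = 247.74816
≈ 247.75

247.75


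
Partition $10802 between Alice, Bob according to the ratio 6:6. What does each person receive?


Total parts = 6 + 6 = 12
Alice: 10802 × 6/12 = 5401.00
Bob: 10802 × 6/12 = 5401.00
= Alice: $5401.00, Bob: $5401.00

Alice: $5401.00, Bob: $5401.00


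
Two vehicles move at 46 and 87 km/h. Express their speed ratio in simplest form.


Ratio = 46:87
GCD = 1
Simplified = 46:87
Time ratio (same distance) = 87:46
Speed ratio = 46:87

46:87


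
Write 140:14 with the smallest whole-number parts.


GCD(140, 14) = 14
140/14 : 14/14
= 10:1

10:1


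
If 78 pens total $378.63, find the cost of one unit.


Unit rate = total / quantity
= 378.63 / 78
= $4.85 per unit

$4.85 per unit


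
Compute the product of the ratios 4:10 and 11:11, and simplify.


Compound ratio = (4×11) : (10×11)
= 44:110
GCD = 22
= 2:5

2:5


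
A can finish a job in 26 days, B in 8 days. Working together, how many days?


Rate of A = 1/26 per day
Rate of B = 1/8 per day
Combined rate = 1/26 + 1/8 = 34/208 ≈ 0.1635 per day
Days = 1 / combined rate = 208/34
≈ 6.12 days

6.12 days


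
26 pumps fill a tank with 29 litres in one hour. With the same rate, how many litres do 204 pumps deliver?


Direct proportion: y/x = constant
k = 29/26 ≈ 1.1154
y₂ = k × 204 = 29 × 204 / 26 = 5916/26
≈ 227.54

227.54


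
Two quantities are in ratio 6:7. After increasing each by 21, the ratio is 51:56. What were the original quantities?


Let A = 6k, B = 7k.
(6k + 21) / (7k + 21) = 51/56
Cross-multiply: 56(6k + 21) = 51(7k + 21)
336k + 1176 = 357k + 1071
336k - 357k = 1071 - 1176
-21k = -105
k = -105/-21 = 5
A = 6×5 = 30, B = 7×5 = 35
= A = 30, B = 35

A = 30, B = 35


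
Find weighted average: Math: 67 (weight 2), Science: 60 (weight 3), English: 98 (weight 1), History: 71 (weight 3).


Numerator = 67×2 + 60×3 + 98×1 + 71×3
= 134 + 180 + 98 + 213
= 625
Total weight = 9
Weighted avg = 625/9
= 69.44

69.44


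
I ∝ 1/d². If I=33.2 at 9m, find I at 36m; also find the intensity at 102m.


I₁d₁² = I₂d₂²
I at 36m = 33.2 × (9/36)² = 33.2 × 81/1296 = 2689.2/1296 = 2.0750
I at 102m = 33.2 × (9/102)² = 33.2 × 81/10404 = 2689.2/10404 ≈ 0.2585
= 2.0750 and 0.2585

2.0750 and 0.2585


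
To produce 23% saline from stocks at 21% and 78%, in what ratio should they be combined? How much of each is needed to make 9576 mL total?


Let x parts of 21% mix with y parts of 78%.
21x + 78y = 23(x + y)
21x + 78y = 23x + 23y
x(21 - 23) = y(23 - 78)
x/y = (78 - 23)/(23 - 21) = 55/2
Simplify: 55:2
Total parts = 57; one part = 9576/57 = 168.00 mL
21% solution: 55×168.00 = 9240.00 mL
78% solution: 2×168.00 = 336.00 mL
= ratio 55:2; 9240.00 mL and 336.00 mL

ratio 55:2; 9240.00 mL and 336.00 mL


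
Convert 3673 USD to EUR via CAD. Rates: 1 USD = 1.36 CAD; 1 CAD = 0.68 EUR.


Step 1: 3673 USD × 1.36 = 4995.28 CAD
Step 2: 4995.28 CAD × 0.68 = 3396.79 EUR
Implied rate USD→EUR = 1.36 × 0.68 = 0.9248
= 3396.79 EUR

3396.79 EUR


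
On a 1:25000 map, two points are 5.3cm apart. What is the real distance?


Real distance = map distance × scale
= 5.3cm × 25000
= 132500 cm = 1325.0 m
= 1.325 km

1.325 km


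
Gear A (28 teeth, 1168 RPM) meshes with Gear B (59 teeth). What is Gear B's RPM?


Gear ratio = 28:59 = 28:59
RPM_B = RPM_A × (teeth_A / teeth_B)
= 1168 × (28/59)
= 554.3 RPM

554.3 RPM


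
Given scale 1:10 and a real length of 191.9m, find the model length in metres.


Model size = real / scale
= 191.9 / 10
= 19.1900 m

19.1900 m


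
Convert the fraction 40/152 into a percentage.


Percentage = (part / whole) × 100
= (40 / 152) × 100
≈ 26.32%

26.32%


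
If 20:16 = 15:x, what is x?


Cross multiply: 20 × x = 16 × 15
20x = 240
x = 240 / 20
= 12.00

12.00


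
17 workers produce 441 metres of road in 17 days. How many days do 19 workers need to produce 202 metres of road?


Days ∝ work / workers, so d₂ = d₁ × (m₁/m₂) × (w₂/w₁)
Workers factor (inverse): 17/19 ≈ 0.8947
Work factor (direct): 202/441 ≈ 0.4580
d₂ = 17 × 17/19 × 202/441 = (17 × 17 × 202) / (19 × 441) = 58378/8379
≈ 6.97 days

6.97 days


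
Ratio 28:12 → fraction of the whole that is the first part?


Total parts = 28 + 12 = 40
First part: 28/40 = 7/10
= 7/10

7/10


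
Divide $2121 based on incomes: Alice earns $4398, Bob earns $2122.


Total income = 4398 + 2122 = $6520
Alice: $2121 × 4398/6520 = $1430.70
Bob: $2121 × 2122/6520 = $690.30
= Alice: $1430.70, Bob: $690.30

Alice: $1430.70, Bob: $690.30


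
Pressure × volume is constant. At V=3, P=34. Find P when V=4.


Inverse proportion: x × y = constant
k = 3 × 34 = 102
y₂ = k / 4 = 102 / 4
= 25.50

25.50


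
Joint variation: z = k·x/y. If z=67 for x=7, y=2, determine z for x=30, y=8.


z = k·x/y
Solve for k using the known point: k = z·y/x = 67×2/7 = 134/7 ≈ 19.1429
Now evaluate at x=30, y=8:
z = k × 30 / 8 = (134 × 30) / (7 × 8) = 4020/56
≈ 71.7857

71.7857


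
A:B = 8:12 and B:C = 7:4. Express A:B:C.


Match B: multiply A:B by 7 → 56:84
Multiply B:C by 12 → 84:48
Combined: 56:84:48
GCD = 4
= 14:21:12

14:21:12


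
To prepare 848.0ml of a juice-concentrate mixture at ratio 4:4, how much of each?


Total parts = 4 + 4 = 8
juice: 848.0 × 4/8 = 424.0ml
concentrate: 848.0 × 4/8 = 424.0ml
= 424.0ml and 424.0ml

424.0ml and 424.0ml


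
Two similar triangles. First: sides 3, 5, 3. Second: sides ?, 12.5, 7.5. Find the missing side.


Scale factor = 12.5/5 = 2.5
Missing side = 3 × 2.5
= 7.5

7.5


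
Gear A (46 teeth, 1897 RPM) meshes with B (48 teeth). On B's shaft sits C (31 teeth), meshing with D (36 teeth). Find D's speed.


Stage 1: RPM_B = RPM_A × t_A/t_B = 1897 × 46/48 = 87262/48 ≈ 1817.96
B and C share a shaft → RPM_C = RPM_B
Stage 2: RPM_D = RPM_C × t_C/t_D = RPM_A × (t_A×t_C)/(t_B×t_D)
Overall ratio = (46×31)/(48×36) = 1426/1728
RPM_D = 1897 × 1426/1728 = 2705122/1728
≈ 1565.46 RPM

1565.46 RPM


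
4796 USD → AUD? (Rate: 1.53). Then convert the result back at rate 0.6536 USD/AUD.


Amount × rate = 4796 × 1.53 = 7337.88 AUD
Round-trip: 7337.88 × 0.6536 = 4796.04 USD
= 7337.88 AUD, then 4796.04 USD

7337.88 AUD, then 4796.04 USD


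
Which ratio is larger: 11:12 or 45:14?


11/12 = 0.9167
45/14 = 3.2143
0.9167 < 3.2143, so 11:12 is less
= 45:14

45:14


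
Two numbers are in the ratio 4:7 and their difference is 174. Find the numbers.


Let A = 4k, B = 7k.
7k - 4k = 174
3k = 174 → k = 174/3 = 58
A = 4×58 = 232, B = 7×58 = 406
= A = 232, B = 406

A = 232, B = 406


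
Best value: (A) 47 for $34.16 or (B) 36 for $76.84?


Deal A: $34.16/47 = $0.7268/unit
Deal B: $76.84/36 = $2.1344/unit
A is cheaper per unit
= Deal A

Deal A


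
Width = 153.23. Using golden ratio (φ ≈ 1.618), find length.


φ = (1 + √5) / 2 ≈ 1.618
Length = width × φ = 153.23 × 1.618 = 247.92614
≈ 247.93

247.93


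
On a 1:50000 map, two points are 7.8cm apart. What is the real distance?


Real distance = map distance × scale
= 7.8cm × 50000
= 390000 cm = 3900.0 m
= 3.900 km

3.900 km


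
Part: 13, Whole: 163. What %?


Percentage = (part / whole) × 100
= (13 / 163) × 100
≈ 7.98%

7.98%


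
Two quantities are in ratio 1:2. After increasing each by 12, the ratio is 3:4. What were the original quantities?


Let A = 1k, B = 2k.
(1k + 12) / (2k + 12) = 3/4
Cross-multiply: 4(1k + 12) = 3(2k + 12)
4k + 48 = 6k + 36
4k - 6k = 36 - 48
-2k = -12
k = -12/-2 = 6
A = 1×6 = 6, B = 2×6 = 12
= A = 6, B = 12

A = 6, B = 12


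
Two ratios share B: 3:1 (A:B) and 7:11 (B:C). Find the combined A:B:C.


Match B: multiply A:B by 7 → 21:7
Multiply B:C by 1 → 7:11
Combined: 21:7:11
GCD = 1
= 21:7:11

21:7:11


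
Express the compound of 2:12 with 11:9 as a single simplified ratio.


Compound ratio = (2×11) : (12×9)
= 22:108
GCD = 2
= 11:54

11:54


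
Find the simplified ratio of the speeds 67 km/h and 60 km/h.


Ratio = 67:60
GCD = 1
Simplified = 67:60
Time ratio (same distance) = 60:67
Speed ratio = 67:60

67:60


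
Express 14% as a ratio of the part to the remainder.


14% means 14 parts out of 100; remainder = 86
Part : remainder = 14:86
GCD = 2
= 7:43

7:43


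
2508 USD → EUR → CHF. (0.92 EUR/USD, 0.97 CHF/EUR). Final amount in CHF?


Step 1: 2508 USD × 0.92 = 2307.36 EUR
Step 2: 2307.36 EUR × 0.97 = 2238.14 CHF
Implied rate USD→CHF = 0.92 × 0.97 = 0.8924
= 2238.14 CHF

2238.14 CHF


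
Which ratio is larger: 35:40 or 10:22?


35/40 = 0.8750
10/22 = 0.4545
0.8750 > 0.4545, so 35:40 is greater
= 35:40

35:40


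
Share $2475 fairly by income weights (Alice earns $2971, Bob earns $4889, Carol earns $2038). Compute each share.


Total income = 2971 + 4889 + 2038 = $9898
Alice: $2475 × 2971/9898 = $742.90
Bob: $2475 × 4889/9898 = $1222.50
Carol: $2475 × 2038/9898 = $509.60
= Alice: $742.90, Bob: $1222.50, Carol: $509.60

Alice: $742.90, Bob: $1222.50, Carol: $509.60


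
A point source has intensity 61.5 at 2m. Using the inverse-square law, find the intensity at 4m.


I₁d₁² = I₂d₂²
I₂ = I₁ × (d₁/d₂)²
= 61.5 × (2/4)²
= 61.5 × 4/16
= 246/16
= 15.3750

15.3750


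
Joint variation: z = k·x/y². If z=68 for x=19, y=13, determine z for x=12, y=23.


z = k·x/y²
Solve for k using the known point: k = z·y²/x = 68×169/19 = 11492/19 ≈ 604.8421
Now evaluate at x=12, y=23:
z = k × 12 / 529 = (11492 × 12) / (19 × 529) = 137904/10051
≈ 13.7204

13.7204


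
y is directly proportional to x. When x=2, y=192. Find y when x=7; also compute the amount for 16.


Direct proportion: y/x = constant
k = 192/2 = 96.0000
y at x=7: k × 7 = 192 × 7 / 2 = 1344/2 = 672.00
y at x=16: k × 16 = 192 × 16 / 2 = 3072/2 = 1536.00
= 672.00 and 1536.00

672.00 and 1536.00


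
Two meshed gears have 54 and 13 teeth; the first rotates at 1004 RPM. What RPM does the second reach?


Gear ratio = 54:13 = 54:13
RPM_B = RPM_A × (teeth_A / teeth_B)
= 1004 × (54/13)
= 4170.5 RPM

4170.5 RPM


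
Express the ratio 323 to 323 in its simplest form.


GCD(323, 323) = 323
323/323 : 323/323
= 1:1

1:1


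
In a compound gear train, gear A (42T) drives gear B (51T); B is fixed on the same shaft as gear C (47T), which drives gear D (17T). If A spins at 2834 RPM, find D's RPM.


Stage 1: RPM_B = RPM_A × t_A/t_B = 2834 × 42/51 = 119028/51 ≈ 2333.88
B and C share a shaft → RPM_C = RPM_B
Stage 2: RPM_D = RPM_C × t_C/t_D = RPM_A × (t_A×t_C)/(t_B×t_D)
Overall ratio = (42×47)/(51×17) = 1974/867
RPM_D = 2834 × 1974/867 = 5594316/867
≈ 6452.50 RPM

6452.50 RPM


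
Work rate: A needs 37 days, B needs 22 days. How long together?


Rate of A = 1/37 per day
Rate of B = 1/22 per day
Combined rate = 1/37 + 1/22 = 59/814 ≈ 0.0725 per day
Days = 1 / combined rate = 814/59
≈ 13.80 days

13.80 days


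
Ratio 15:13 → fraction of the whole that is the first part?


Total parts = 15 + 13 = 28
First part: 15/28 = 15/28
= 15/28

15/28


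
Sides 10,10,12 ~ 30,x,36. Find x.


Scale factor = 30/10 = 3
Missing side = 10 × 3
= 30.0

30.0


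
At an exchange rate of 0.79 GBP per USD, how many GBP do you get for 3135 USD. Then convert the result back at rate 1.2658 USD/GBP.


Amount × rate = 3135 × 0.79 = 2476.65 GBP
Round-trip: 2476.65 × 1.2658 = 3134.94 USD
= 2476.65 GBP, then 3134.94 USD

2476.65 GBP, then 3134.94 USD


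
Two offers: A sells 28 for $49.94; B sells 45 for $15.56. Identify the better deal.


Deal A: $49.94/28 = $1.7836/unit
Deal B: $15.56/45 = $0.3458/unit
B is cheaper per unit
= Deal B

Deal B


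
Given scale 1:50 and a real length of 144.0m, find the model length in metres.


Model size = real / scale
= 144.0 / 50
= 2.8800 m

2.8800 m


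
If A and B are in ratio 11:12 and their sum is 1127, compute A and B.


Let A = 11k, B = 12k.
11k + 12k = 1127
23k = 1127 → k = 1127/23 = 49
A = 11×49 = 539, B = 12×49 = 588
= A = 539, B = 588

A = 539, B = 588


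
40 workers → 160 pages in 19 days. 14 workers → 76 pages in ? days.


Days ∝ work / workers, so d₂ = d₁ × (m₁/m₂) × (w₂/w₁)
Workers factor (inverse): 40/14 ≈ 2.8571
Work factor (direct): 76/160 = 0.4750
d₂ = 19 × 40/14 × 76/160 = (19 × 40 × 76) / (14 × 160) = 57760/2240
≈ 25.79 days

25.79 days


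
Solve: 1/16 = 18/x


Cross multiply: 1 × x = 16 × 18
1x = 288
x = 288 / 1
= 288.00

288.00


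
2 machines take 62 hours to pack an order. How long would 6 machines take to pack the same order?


Inverse proportion: x × y = constant
k = 2 × 62 = 124
y₂ = k / 6 = 124 / 6
= 20.67

20.67


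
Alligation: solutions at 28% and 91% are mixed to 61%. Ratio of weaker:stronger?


Let x parts of 28% mix with y parts of 91%.
28x + 91y = 61(x + y)
28x + 91y = 61x + 61y
x(28 - 61) = y(61 - 91)
x/y = (91 - 61)/(61 - 28) = 30/33
Simplify: 10:11
= 10:11

10:11


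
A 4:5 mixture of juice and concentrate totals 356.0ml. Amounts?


Total parts = 4 + 5 = 9
juice: 356.0 × 4/9 = 158.2ml
concentrate: 356.0 × 5/9 = 197.8ml
= 158.2ml and 197.8ml

158.2ml and 197.8ml


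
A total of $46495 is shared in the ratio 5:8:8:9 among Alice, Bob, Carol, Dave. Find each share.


Total parts = 5 + 8 + 8 + 9 = 30
Alice: 46495 × 5/30 = 7749.17
Bob: 46495 × 8/30 = 12398.67
Carol: 46495 × 8/30 = 12398.67
Dave: 46495 × 9/30 = 13948.50
= Alice: $7749.17, Bob: $12398.67, Carol: $12398.67, Dave: $13948.50

Alice: $7749.17, Bob: $12398.67, Carol: $12398.67, Dave: $13948.50


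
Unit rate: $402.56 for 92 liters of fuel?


Unit rate = total / quantity
= 402.56 / 92
= $4.38 per unit

$4.38 per unit


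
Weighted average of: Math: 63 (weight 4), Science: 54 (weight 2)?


Numerator = 63×4 + 54×2
= 252 + 108
= 360
Total weight = 6
Weighted avg = 360/6
= 60.00

60.00


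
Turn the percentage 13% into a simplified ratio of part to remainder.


13% means 13 parts out of 100; remainder = 87
Part : remainder = 13:87
GCD = 1
= 13:87

13:87


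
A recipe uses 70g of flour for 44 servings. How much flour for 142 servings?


Direct proportion: y/x = constant
k = 70/44 ≈ 1.5909
y₂ = k × 142 = 70 × 142 / 44 = 9940/44
≈ 225.91

225.91


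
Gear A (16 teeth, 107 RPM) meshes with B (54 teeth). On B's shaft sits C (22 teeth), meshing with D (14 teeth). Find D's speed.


Stage 1: RPM_B = RPM_A × t_A/t_B = 107 × 16/54 = 1712/54 ≈ 31.70
B and C share a shaft → RPM_C = RPM_B
Stage 2: RPM_D = RPM_C × t_C/t_D = RPM_A × (t_A×t_C)/(t_B×t_D)
Overall ratio = (16×22)/(54×14) = 352/756
RPM_D = 107 × 352/756 = 37664/756
≈ 49.82 RPM

49.82 RPM


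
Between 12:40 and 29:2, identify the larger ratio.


12/40 = 0.3000
29/2 = 14.5000
0.3000 < 14.5000, so 12:40 is less
= 29:2

29:2


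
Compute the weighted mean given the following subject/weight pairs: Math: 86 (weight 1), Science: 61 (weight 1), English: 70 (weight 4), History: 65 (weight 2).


Numerator = 86×1 + 61×1 + 70×4 + 65×2
= 86 + 61 + 280 + 130
= 557
Total weight = 8
Weighted avg = 557/8
= 69.63

69.63


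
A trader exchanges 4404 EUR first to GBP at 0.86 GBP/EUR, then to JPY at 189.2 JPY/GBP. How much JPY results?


Step 1: 4404 EUR × 0.86 = 3787.44 GBP
Step 2: 3787.44 GBP × 189.2 = 716583.65 JPY
Implied rate EUR→JPY = 0.86 × 189.2 = 162.7120
= 716583.65 JPY

716583.65 JPY


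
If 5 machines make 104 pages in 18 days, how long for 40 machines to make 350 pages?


Days ∝ work / workers, so d₂ = d₁ × (m₁/m₂) × (w₂/w₁)
Workers factor (inverse): 5/40 = 0.1250
Work factor (direct): 350/104 ≈ 3.3654
d₂ = 18 × 5/40 × 350/104 = (18 × 5 × 350) / (40 × 104) = 31500/4160
≈ 7.57 days

7.57 days


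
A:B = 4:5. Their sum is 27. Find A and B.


Let A = 4k, B = 5k.
4k + 5k = 27
9k = 27 → k = 27/9 = 3
A = 4×3 = 12, B = 5×3 = 15
= A = 12, B = 15

A = 12, B = 15


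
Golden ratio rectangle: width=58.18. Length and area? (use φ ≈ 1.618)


φ = (1 + √5) / 2 ≈ 1.618
Length = width × φ = 58.18 × 1.618 = 94.13524
≈ 94.14
Area = width × length = 58.18 × 94.13524 = 5476.7882632 ≈ 5476.79
= Length: 94.14, Area: 5476.79

Length: 94.14, Area: 5476.79


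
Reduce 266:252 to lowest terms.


GCD(266, 252) = 14
266/14 : 252/14
= 19:18

19:18


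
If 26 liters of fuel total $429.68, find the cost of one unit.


Unit rate = total / quantity
= 429.68 / 26
= $16.53 per unit

$16.53 per unit


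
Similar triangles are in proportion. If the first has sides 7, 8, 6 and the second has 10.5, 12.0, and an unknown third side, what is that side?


Scale factor = 10.5/7 = 1.5
Missing side = 6 × 1.5
= 9.0

9.0


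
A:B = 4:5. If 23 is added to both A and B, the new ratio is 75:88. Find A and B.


Let A = 4k, B = 5k.
(4k + 23) / (5k + 23) = 75/88
Cross-multiply: 88(4k + 23) = 75(5k + 23)
352k + 2024 = 375k + 1725
352k - 375k = 1725 - 2024
-23k = -299
k = -299/-23 = 13
A = 4×13 = 52, B = 5×13 = 65
= A = 52, B = 65

A = 52, B = 65


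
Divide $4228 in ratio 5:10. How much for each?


Total parts = 5 + 10 = 15
Part 1: 4228 × 5/15 = 1409.33
Part 2: 4228 × 10/15 = 2818.67
= Part 1: $1409.33, Part 2: $2818.67

Part 1: $1409.33, Part 2: $2818.67


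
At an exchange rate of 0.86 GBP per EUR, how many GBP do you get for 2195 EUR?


Amount × rate = 2195 × 0.86
= 1887.70 GBP

1887.70 GBP


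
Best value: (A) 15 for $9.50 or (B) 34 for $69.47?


Deal A: $9.50/15 = $0.6333/unit
Deal B: $69.47/34 = $2.0432/unit
A is cheaper per unit
= Deal A

Deal A


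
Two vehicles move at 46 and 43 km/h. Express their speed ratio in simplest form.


Ratio = 46:43
GCD = 1
Simplified = 46:43
Time ratio (same distance) = 43:46
Speed ratio = 46:43

46:43


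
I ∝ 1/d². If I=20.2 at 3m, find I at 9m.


I₁d₁² = I₂d₂²
I₂ = I₁ × (d₁/d₂)²
= 20.2 × (3/9)²
= 20.2 × 9/81
= 181.8/81
≈ 2.2444

2.2444


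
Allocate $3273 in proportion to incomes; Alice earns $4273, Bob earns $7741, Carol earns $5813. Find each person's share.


Total income = 4273 + 7741 + 5813 = $17827
Alice: $3273 × 4273/17827 = $784.51
Bob: $3273 × 7741/17827 = $1421.23
Carol: $3273 × 5813/17827 = $1067.25
= Alice: $784.51, Bob: $1421.23, Carol: $1067.25

Alice: $784.51, Bob: $1421.23, Carol: $1067.25


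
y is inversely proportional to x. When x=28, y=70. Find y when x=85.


Inverse proportion: x × y = constant
k = 28 × 70 = 1960
y₂ = k / 85 = 1960 / 85
= 23.06

23.06


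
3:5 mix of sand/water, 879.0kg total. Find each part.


Total parts = 3 + 5 = 8
sand: 879.0 × 3/8 = 329.6kg
water: 879.0 × 5/8 = 549.4kg
= 329.6kg and 549.4kg

329.6kg and 549.4kg


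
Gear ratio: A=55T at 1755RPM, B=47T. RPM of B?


Gear ratio = 55:47 = 55:47
RPM_B = RPM_A × (teeth_A / teeth_B)
= 1755 × (55/47)
= 2053.7 RPM

2053.7 RPM


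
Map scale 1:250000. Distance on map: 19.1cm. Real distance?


Real distance = map distance × scale
= 19.1cm × 250000
= 4775000 cm = 47750.0 m
= 47.750 km

47.750 km


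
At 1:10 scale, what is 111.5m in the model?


Model size = real / scale
= 111.5 / 10
= 11.1500 m

11.1500 m


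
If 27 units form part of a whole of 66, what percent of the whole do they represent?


Percentage = (part / whole) × 100
= (27 / 66) × 100
≈ 40.91%

40.91%


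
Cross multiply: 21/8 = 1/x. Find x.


Cross multiply: 21 × x = 8 × 1
21x = 8
x = 8 / 21
= 0.38

0.38


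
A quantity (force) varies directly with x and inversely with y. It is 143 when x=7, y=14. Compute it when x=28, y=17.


z = k·x/y
Solve for k using the known point: k = z·y/x = 143×14/7 = 2002/7 = 286.0000
Now evaluate at x=28, y=17:
z = k × 28 / 17 = (2002 × 28) / (7 × 17) = 56056/119
≈ 471.0588

471.0588


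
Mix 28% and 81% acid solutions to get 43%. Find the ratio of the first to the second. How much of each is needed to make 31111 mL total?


Let x parts of 28% mix with y parts of 81%.
28x + 81y = 43(x + y)
28x + 81y = 43x + 43y
x(28 - 43) = y(43 - 81)
x/y = (81 - 43)/(43 - 28) = 38/15
Simplify: 38:15
Total parts = 53; one part = 31111/53 = 587.00 mL
28% solution: 38×587.00 = 22306.00 mL
81% solution: 15×587.00 = 8805.00 mL
= ratio 38:15; 22306.00 mL and 8805.00 mL

ratio 38:15; 22306.00 mL and 8805.00 mL


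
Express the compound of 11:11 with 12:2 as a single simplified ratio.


Compound ratio = (11×12) : (11×2)
= 132:22
GCD = 22
= 6:1

6:1


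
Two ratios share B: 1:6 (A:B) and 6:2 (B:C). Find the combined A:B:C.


Match B: multiply A:B by 6 → 6:36
Multiply B:C by 6 → 36:12
Combined: 6:36:12
GCD = 6
= 1:6:2

1:6:2


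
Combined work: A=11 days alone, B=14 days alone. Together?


Rate of A = 1/11 per day
Rate of B = 1/14 per day
Combined rate = 1/11 + 1/14 = 25/154 ≈ 0.1623 per day
Days = 1 / combined rate = 154/25
= 6.16 days

6.16 days


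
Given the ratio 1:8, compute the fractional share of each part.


Total parts = 1 + 8 = 9
First part: 1/9 = 1/9
Second part: 8/9 = 8/9
= 1/9 and 8/9

1/9 and 8/9


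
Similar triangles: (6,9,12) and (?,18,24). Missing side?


Scale factor = 18/9 = 2
Missing side = 6 × 2
= 12.0

12.0


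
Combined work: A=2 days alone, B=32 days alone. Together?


Rate of A = 1/2 per day
Rate of B = 1/32 per day
Combined rate = 1/2 + 1/32 = 34/64 ≈ 0.5313 per day
Days = 1 / combined rate = 64/34
≈ 1.88 days

1.88 days


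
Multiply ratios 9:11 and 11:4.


Compound ratio = (9×11) : (11×4)
= 99:44
GCD = 11
= 9:4

9:4


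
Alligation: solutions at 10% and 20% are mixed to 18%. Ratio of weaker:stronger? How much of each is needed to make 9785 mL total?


Let x parts of 10% mix with y parts of 20%.
10x + 20y = 18(x + y)
10x + 20y = 18x + 18y
x(10 - 18) = y(18 - 20)
x/y = (20 - 18)/(18 - 10) = 2/8
Simplify: 1:4
Total parts = 5; one part = 9785/5 = 1957.00 mL
10% solution: 1×1957.00 = 1957.00 mL
20% solution: 4×1957.00 = 7828.00 mL
= ratio 1:4; 1957.00 mL and 7828.00 mL

ratio 1:4; 1957.00 mL and 7828.00 mL


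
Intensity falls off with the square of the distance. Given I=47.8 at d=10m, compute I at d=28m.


I₁d₁² = I₂d₂²
I₂ = I₁ × (d₁/d₂)²
= 47.8 × (10/28)²
= 47.8 × 100/784
= 4780/784
≈ 6.0969

6.0969


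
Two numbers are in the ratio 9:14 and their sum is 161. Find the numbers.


Let A = 9k, B = 14k.
9k + 14k = 161
23k = 161 → k = 161/23 = 7
A = 9×7 = 63, B = 14×7 = 98
= A = 63, B = 98

A = 63, B = 98


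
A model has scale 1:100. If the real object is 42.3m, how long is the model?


Model size = real / scale
= 42.3 / 100
= 0.4230 m

0.4230 m


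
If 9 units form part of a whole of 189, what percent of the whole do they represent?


Percentage = (part / whole) × 100
= (9 / 189) × 100
≈ 4.76%

4.76%


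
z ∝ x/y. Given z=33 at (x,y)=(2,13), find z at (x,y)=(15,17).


z = k·x/y
Solve for k using the known point: k = z·y/x = 33×13/2 = 429/2 = 214.5000
Now evaluate at x=15, y=17:
z = k × 15 / 17 = (429 × 15) / (2 × 17) = 6435/34
≈ 189.2647

189.2647


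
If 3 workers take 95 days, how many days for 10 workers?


Inverse proportion: x × y = constant
k = 3 × 95 = 285
y₂ = k / 10 = 285 / 10
= 28.50

28.50


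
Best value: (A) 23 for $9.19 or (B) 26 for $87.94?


Deal A: $9.19/23 = $0.3996/unit
Deal B: $87.94/26 = $3.3823/unit
A is cheaper per unit
= Deal A

Deal A


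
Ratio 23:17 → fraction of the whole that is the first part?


Total parts = 23 + 17 = 40
First part: 23/40 = 23/40
= 23/40

23/40
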